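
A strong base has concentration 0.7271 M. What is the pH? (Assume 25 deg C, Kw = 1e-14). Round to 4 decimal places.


A strong base dissociates completely, so [OH-] equals the given concentration.
pOH = -log10([OH-]) = -log10(0.7271) = 0.138406
pH = 14 - pOH = 14 - 0.138406
pH = 13.861594, rounded to 4 dp:

13.8616


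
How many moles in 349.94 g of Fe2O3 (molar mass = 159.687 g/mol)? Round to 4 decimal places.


n = mass / M
n = 349.94 / 159.687
n = 2.19141195 mol, rounded to 4 dp:

2.1914 mol


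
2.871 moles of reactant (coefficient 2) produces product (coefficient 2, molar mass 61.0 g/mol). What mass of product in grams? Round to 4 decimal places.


Use the coefficient ratio to convert reactant moles to product moles, then multiply by the product's molar mass.
moles_P = moles_R * (coeff_P / coeff_R) = 2.871 * (2/2) = 2.871
mass_P = moles_P * M_P = 2.871 * 61.0
mass_P = 175.131 g, rounded to 4 dp:

175.1310 g


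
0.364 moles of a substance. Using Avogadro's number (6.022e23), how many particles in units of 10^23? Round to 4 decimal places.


N = n * NA, then divide by 1e23 for the requested units.
N / 1e23 = n * 6.022
N / 1e23 = 0.364 * 6.022
N / 1e23 = 2.192008, rounded to 4 dp:

2.1920


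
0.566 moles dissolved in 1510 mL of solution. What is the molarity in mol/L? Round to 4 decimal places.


Convert volume to liters: V_L = V_mL / 1000.
V_L = 1510 / 1000 = 1.51 L
M = n / V_L = 0.566 / 1.51
M = 0.37483444 mol/L, rounded to 4 dp:

0.3748 mol/L


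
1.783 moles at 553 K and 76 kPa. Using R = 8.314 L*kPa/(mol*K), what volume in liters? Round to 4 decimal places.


PV = nRT, solve for V = nRT / P.
nRT = 1.783 * 8.314 * 553 = 8197.5957
V = 8197.5957 / 76
V = 107.86310132 L, rounded to 4 dp:

107.8631 L


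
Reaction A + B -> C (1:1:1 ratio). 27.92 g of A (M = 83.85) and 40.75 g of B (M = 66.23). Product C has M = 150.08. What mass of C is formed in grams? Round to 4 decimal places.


Find moles of each reactant; the smaller value is the limiting reagent in a 1:1:1 reaction, so moles_C equals moles of the limiter.
n_A = mass_A / M_A = 27.92 / 83.85 = 0.332976 mol
n_B = mass_B / M_B = 40.75 / 66.23 = 0.61528 mol
Limiting reagent: A (smaller), n_limiting = 0.332976 mol
mass_C = n_limiting * M_C = 0.332976 * 150.08
mass_C = 49.97303808 g, rounded to 4 dp:

49.9730 g


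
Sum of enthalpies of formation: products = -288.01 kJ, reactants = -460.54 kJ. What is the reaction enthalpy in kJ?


dH_rxn = sum(dH_f products) - sum(dH_f reactants)
dH_rxn = -288.01 - (-460.54)
dH_rxn = 172.53 kJ:

172.53 kJ


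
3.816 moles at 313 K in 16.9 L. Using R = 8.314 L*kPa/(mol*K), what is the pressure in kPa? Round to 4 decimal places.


PV = nRT, solve for P = nRT / V.
nRT = 3.816 * 8.314 * 313 = 9930.3081
P = 9930.3081 / 16.9
P = 587.59219527 kPa, rounded to 4 dp:

587.5922 kPa


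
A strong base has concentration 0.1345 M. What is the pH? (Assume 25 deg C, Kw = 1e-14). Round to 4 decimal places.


A strong base dissociates completely, so [OH-] equals the given concentration.
pOH = -log10([OH-]) = -log10(0.1345) = 0.871278
pH = 14 - pOH = 14 - 0.871278
pH = 13.128722, rounded to 4 dp:

13.1287


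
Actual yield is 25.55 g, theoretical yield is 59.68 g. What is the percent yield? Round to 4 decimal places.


% yield = 100 * actual / theoretical
% yield = 100 * 25.55 / 59.68
% yield = 42.8116622 %, rounded to 4 dp:

42.8117 %


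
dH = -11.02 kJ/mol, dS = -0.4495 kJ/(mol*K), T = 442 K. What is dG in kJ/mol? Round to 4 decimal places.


Gibbs: dG = dH - T*dS (consistent units, dS already in kJ/(mol*K)).
T*dS = 442 * -0.4495 = -198.679
dG = -11.02 - (-198.679)
dG = 187.659 kJ/mol, rounded to 4 dp:

187.6590 kJ/mol


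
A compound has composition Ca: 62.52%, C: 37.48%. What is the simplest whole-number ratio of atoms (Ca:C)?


Assume 100 g of compound, divide each mass% by atomic mass to get moles, then normalize by the smallest to get a raw atom ratio.
Moles per 100 g: Ca: 62.52/40.078 = 1.56, C: 37.48/12.011 = 3.1205
Raw ratio (divide by min = 1.56): Ca: 1.0, C: 2.0
Multiply by 1 to clear fractions: Ca: 1.0 ~= 1, C: 2.0 ~= 2
Reduce by GCD to get the simplest whole-number ratio:

1:2


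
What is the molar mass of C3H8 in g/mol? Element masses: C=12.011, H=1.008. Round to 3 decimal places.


M = sum(count * atomic_mass) over atoms.
M = 3*12.011 + 8*1.008
M = 36.033 + 8.064
M = 44.097 g/mol, rounded to 3 dp:

44.097 g/mol


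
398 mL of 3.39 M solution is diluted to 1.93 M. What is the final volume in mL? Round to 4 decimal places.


Dilution: M1*V1 = M2*V2, solve for V2.
V2 = M1*V1 / M2
V2 = 3.39 * 398 / 1.93
V2 = 1349.22 / 1.93
V2 = 699.07772021 mL, rounded to 4 dp:

699.0777 mL


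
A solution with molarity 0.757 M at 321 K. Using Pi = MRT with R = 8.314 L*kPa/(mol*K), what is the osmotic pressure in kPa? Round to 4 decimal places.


Osmotic pressure (van't Hoff): Pi = M*R*T.
RT = 8.314 * 321 = 2668.794
Pi = 0.757 * 2668.794
Pi = 2020.277058 kPa, rounded to 4 dp:

2020.2771 kPa


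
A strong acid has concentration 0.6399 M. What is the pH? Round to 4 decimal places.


A strong acid dissociates completely, so [H+] equals the given concentration.
pH = -log10([H+]) = -log10(0.6399)
pH = 0.19388789, rounded to 4 dp:

0.1939


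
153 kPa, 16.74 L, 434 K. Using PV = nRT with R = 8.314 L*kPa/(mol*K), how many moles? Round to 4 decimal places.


PV = nRT, solve for n = PV / (RT).
PV = 153 * 16.74 = 2561.22
RT = 8.314 * 434 = 3608.276
n = 2561.22 / 3608.276
n = 0.70981821 mol, rounded to 4 dp:

0.7098 mol


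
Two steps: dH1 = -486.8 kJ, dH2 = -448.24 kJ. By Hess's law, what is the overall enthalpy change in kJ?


Hess's law: enthalpy is a state function, so add the step enthalpies.
dH_total = dH1 + dH2 = -486.8 + (-448.24)
dH_total = -935.04 kJ:

-935.04 kJ


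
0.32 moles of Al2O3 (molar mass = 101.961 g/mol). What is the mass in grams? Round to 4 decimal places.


mass = n * M
mass = 0.32 * 101.961
mass = 32.62752 g, rounded to 4 dp:

32.6275 g


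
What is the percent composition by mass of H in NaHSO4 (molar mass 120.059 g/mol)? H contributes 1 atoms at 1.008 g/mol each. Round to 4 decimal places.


pct = 100 * (n_elem * M_elem) / M_total
mass_contribution = 1 * 1.008 = 1.008 g/mol
pct = 100 * 1.008 / 120.059
pct = 0.8395872 %, rounded to 4 dp:

0.8396 %


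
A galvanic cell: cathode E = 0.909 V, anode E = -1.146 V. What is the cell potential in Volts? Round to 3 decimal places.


Standard cell potential: E_cell = E_cathode - E_anode.
E_cell = 0.909 - (-1.146)
E_cell = 2.055 V, rounded to 3 dp:

2.055 V


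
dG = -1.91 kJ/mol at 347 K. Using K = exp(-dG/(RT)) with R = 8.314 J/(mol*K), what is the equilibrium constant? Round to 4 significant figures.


dG is in kJ/mol; multiply by 1000 to match R in J/(mol*K).
RT = 8.314 * 347 = 2884.958 J/mol
exponent = -dG*1000 / (RT) = -(-1.91*1000) / 2884.958 = 0.6620547
K = exp(0.6620547)
K = 1.9387718, rounded to 4 significant figures:

1.939


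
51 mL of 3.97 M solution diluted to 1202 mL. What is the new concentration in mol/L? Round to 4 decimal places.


Dilution: M1*V1 = M2*V2, solve for M2.
M2 = M1*V1 / V2
M2 = 3.97 * 51 / 1202
M2 = 202.47 / 1202
M2 = 0.16844426 mol/L, rounded to 4 dp:

0.1684 mol/L


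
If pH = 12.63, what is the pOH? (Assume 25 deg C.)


At 25 deg C, pH + pOH = 14.
pOH = 14 - pH = 14 - 12.63
pOH = 1.37:

1.37


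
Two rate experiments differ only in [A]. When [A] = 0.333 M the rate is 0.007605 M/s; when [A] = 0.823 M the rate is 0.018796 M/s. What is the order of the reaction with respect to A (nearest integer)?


Rate is proportional to [A]^n, so rate2/rate1 = ([A]2/[A]1)^n. Take logs to solve for n.
rate2/rate1 = 0.018796 / 0.007605 = 2.4715
[A]2/[A]1 = 0.823 / 0.333 = 2.4715
n = ln(2.4715) / ln(2.4715) = 1.0
Nearest integer order:

1


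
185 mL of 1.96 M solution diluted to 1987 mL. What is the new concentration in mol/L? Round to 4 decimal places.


Dilution: M1*V1 = M2*V2, solve for M2.
M2 = M1*V1 / V2
M2 = 1.96 * 185 / 1987
M2 = 362.6 / 1987
M2 = 0.18248616 mol/L, rounded to 4 dp:

0.1825 mol/L


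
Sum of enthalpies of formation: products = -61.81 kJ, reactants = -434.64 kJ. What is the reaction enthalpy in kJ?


dH_rxn = sum(dH_f products) - sum(dH_f reactants)
dH_rxn = -61.81 - (-434.64)
dH_rxn = 372.83 kJ:

372.83 kJ


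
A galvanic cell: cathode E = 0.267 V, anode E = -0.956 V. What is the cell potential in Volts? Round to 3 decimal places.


Standard cell potential: E_cell = E_cathode - E_anode.
E_cell = 0.267 - (-0.956)
E_cell = 1.223 V, rounded to 3 dp:

1.223 V


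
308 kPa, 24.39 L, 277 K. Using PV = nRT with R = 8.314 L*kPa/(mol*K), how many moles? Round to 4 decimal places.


PV = nRT, solve for n = PV / (RT).
PV = 308 * 24.39 = 7512.12
RT = 8.314 * 277 = 2302.978
n = 7512.12 / 2302.978
n = 3.26191566 mol, rounded to 4 dp:

3.2619 mol


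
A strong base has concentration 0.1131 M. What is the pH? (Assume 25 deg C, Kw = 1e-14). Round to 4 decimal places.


A strong base dissociates completely, so [OH-] equals the given concentration.
pOH = -log10([OH-]) = -log10(0.1131) = 0.946537
pH = 14 - pOH = 14 - 0.946537
pH = 13.053463, rounded to 4 dp:

13.0535


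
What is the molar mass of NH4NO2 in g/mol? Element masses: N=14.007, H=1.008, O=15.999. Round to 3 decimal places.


M = sum(count * atomic_mass) over atoms.
M = 2*14.007 + 4*1.008 + 2*15.999
M = 28.014 + 4.032 + 31.998
M = 64.044 g/mol, rounded to 3 dp:

64.044 g/mol


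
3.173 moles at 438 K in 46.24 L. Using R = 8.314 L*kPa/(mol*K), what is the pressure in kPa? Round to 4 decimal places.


PV = nRT, solve for P = nRT / V.
nRT = 3.173 * 8.314 * 438 = 11554.581
P = 11554.581 / 46.24
P = 249.88280709 kPa, rounded to 4 dp:

249.8828 kPa


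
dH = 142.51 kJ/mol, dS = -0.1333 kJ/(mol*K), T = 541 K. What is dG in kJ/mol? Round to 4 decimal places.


Gibbs: dG = dH - T*dS (consistent units, dS already in kJ/(mol*K)).
T*dS = 541 * -0.1333 = -72.1153
dG = 142.51 - (-72.1153)
dG = 214.6253 kJ/mol, rounded to 4 dp:

214.6253 kJ/mol


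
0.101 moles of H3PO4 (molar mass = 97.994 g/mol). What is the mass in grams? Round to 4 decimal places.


mass = n * M
mass = 0.101 * 97.994
mass = 9.897394 g, rounded to 4 dp:

9.8974 g


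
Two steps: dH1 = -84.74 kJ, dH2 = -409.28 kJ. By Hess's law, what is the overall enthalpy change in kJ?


Hess's law: enthalpy is a state function, so add the step enthalpies.
dH_total = dH1 + dH2 = -84.74 + (-409.28)
dH_total = -494.02 kJ:

-494.02 kJ


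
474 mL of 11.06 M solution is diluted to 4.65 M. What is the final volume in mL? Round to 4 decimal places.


Dilution: M1*V1 = M2*V2, solve for V2.
V2 = M1*V1 / M2
V2 = 11.06 * 474 / 4.65
V2 = 5242.44 / 4.65
V2 = 1127.40645161 mL, rounded to 4 dp:

1127.4065 mL


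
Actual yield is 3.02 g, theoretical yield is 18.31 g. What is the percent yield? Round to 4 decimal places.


% yield = 100 * actual / theoretical
% yield = 100 * 3.02 / 18.31
% yield = 16.49371928 %, rounded to 4 dp:

16.4937 %


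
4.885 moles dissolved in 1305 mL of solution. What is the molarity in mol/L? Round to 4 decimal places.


Convert volume to liters: V_L = V_mL / 1000.
V_L = 1305 / 1000 = 1.305 L
M = n / V_L = 4.885 / 1.305
M = 3.74329502 mol/L, rounded to 4 dp:

3.7433 mol/L


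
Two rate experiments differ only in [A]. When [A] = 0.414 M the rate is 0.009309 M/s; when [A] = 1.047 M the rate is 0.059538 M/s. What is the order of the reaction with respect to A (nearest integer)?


Rate is proportional to [A]^n, so rate2/rate1 = ([A]2/[A]1)^n. Take logs to solve for n.
rate2/rate1 = 0.059538 / 0.009309 = 6.3957
[A]2/[A]1 = 1.047 / 0.414 = 2.529
n = ln(6.3957) / ln(2.529) = 2.0
Nearest integer order:

2


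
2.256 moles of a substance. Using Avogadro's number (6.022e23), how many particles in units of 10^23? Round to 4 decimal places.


N = n * NA, then divide by 1e23 for the requested units.
N / 1e23 = n * 6.022
N / 1e23 = 2.256 * 6.022
N / 1e23 = 13.585632, rounded to 4 dp:

13.5856


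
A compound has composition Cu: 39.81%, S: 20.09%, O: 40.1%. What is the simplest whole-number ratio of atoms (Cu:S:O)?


Assume 100 g of compound, divide each mass% by atomic mass to get moles, then normalize by the smallest to get a raw atom ratio.
Moles per 100 g: Cu: 39.81/63.546 = 0.6265, S: 20.09/32.065 = 0.6265, O: 40.1/15.999 = 2.5064
Raw ratio (divide by min = 0.6265): Cu: 1.0, S: 1.0, O: 4.001
Multiply by 1 to clear fractions: Cu: 1.0 ~= 1, S: 1.0 ~= 1, O: 4.001 ~= 4
Reduce by GCD to get the simplest whole-number ratio:

1:1:4


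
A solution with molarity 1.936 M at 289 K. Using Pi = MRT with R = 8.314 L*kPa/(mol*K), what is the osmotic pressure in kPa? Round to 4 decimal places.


Osmotic pressure (van't Hoff): Pi = M*R*T.
RT = 8.314 * 289 = 2402.746
Pi = 1.936 * 2402.746
Pi = 4651.716256 kPa, rounded to 4 dp:

4651.7163 kPa


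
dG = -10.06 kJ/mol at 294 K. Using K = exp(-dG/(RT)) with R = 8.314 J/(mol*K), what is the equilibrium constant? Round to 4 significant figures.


dG is in kJ/mol; multiply by 1000 to match R in J/(mol*K).
RT = 8.314 * 294 = 2444.316 J/mol
exponent = -dG*1000 / (RT) = -(-10.06*1000) / 2444.316 = 4.11567081
K = exp(4.11567081)
K = 61.293317, rounded to 4 significant figures:

61.29


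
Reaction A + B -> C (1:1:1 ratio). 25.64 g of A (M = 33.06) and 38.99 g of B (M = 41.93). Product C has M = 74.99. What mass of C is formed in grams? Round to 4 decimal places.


Find moles of each reactant; the smaller value is the limiting reagent in a 1:1:1 reaction, so moles_C equals moles of the limiter.
n_A = mass_A / M_A = 25.64 / 33.06 = 0.77556 mol
n_B = mass_B / M_B = 38.99 / 41.93 = 0.929883 mol
Limiting reagent: A (smaller), n_limiting = 0.77556 mol
mass_C = n_limiting * M_C = 0.77556 * 74.99
mass_C = 58.1592444 g, rounded to 4 dp:

58.1592 g


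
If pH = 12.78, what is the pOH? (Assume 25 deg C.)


At 25 deg C, pH + pOH = 14.
pOH = 14 - pH = 14 - 12.78
pOH = 1.22:

1.22


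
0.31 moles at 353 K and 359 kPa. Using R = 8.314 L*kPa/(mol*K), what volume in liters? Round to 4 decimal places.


PV = nRT, solve for V = nRT / P.
nRT = 0.31 * 8.314 * 353 = 909.801
V = 909.801 / 359
V = 2.53426462 L, rounded to 4 dp:

2.5343 L


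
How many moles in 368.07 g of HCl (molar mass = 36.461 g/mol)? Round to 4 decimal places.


n = mass / M
n = 368.07 / 36.461
n = 10.09489592 mol, rounded to 4 dp:

10.0949 mol


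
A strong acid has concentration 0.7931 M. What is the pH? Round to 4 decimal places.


A strong acid dissociates completely, so [H+] equals the given concentration.
pH = -log10([H+]) = -log10(0.7931)
pH = 0.10067205, rounded to 4 dp:

0.1007


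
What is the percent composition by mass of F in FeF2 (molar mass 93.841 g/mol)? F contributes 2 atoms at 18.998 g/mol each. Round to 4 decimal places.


pct = 100 * (n_elem * M_elem) / M_total
mass_contribution = 2 * 18.998 = 37.996 g/mol
pct = 100 * 37.996 / 93.841
pct = 40.4897646 %, rounded to 4 dp:

40.4898 %


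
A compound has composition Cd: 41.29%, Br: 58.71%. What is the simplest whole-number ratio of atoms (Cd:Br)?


Assume 100 g of compound, divide each mass% by atomic mass to get moles, then normalize by the smallest to get a raw atom ratio.
Moles per 100 g: Cd: 41.29/112.414 = 0.3673, Br: 58.71/79.904 = 0.7348
Raw ratio (divide by min = 0.3673): Cd: 1.0, Br: 2.0
Multiply by 1 to clear fractions: Cd: 1.0 ~= 1, Br: 2.0 ~= 2
Reduce by GCD to get the simplest whole-number ratio:

1:2


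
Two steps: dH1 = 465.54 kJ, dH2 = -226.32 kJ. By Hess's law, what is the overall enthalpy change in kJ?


Hess's law: enthalpy is a state function, so add the step enthalpies.
dH_total = dH1 + dH2 = 465.54 + (-226.32)
dH_total = 239.22 kJ:

239.22 kJ


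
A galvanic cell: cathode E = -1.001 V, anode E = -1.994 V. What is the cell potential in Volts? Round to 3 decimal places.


Standard cell potential: E_cell = E_cathode - E_anode.
E_cell = -1.001 - (-1.994)
E_cell = 0.993 V, rounded to 3 dp:

0.993 V


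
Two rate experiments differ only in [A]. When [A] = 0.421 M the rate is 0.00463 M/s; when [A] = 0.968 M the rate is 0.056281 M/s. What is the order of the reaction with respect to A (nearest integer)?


Rate is proportional to [A]^n, so rate2/rate1 = ([A]2/[A]1)^n. Take logs to solve for n.
rate2/rate1 = 0.056281 / 0.00463 = 12.1557
[A]2/[A]1 = 0.968 / 0.421 = 2.2993
n = ln(12.1557) / ln(2.2993) = 3.0
Nearest integer order:

3


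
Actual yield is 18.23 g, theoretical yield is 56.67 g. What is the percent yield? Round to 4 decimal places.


% yield = 100 * actual / theoretical
% yield = 100 * 18.23 / 56.67
% yield = 32.16869596 %, rounded to 4 dp:

32.1687 %


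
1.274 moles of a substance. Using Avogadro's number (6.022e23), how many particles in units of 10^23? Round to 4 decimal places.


N = n * NA, then divide by 1e23 for the requested units.
N / 1e23 = n * 6.022
N / 1e23 = 1.274 * 6.022
N / 1e23 = 7.672028, rounded to 4 dp:

7.6720


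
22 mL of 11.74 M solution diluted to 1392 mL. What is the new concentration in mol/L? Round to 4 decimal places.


Dilution: M1*V1 = M2*V2, solve for M2.
M2 = M1*V1 / V2
M2 = 11.74 * 22 / 1392
M2 = 258.28 / 1392
M2 = 0.18554598 mol/L, rounded to 4 dp:

0.1855 mol/L


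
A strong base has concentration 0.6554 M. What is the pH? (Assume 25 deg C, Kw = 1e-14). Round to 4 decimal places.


A strong base dissociates completely, so [OH-] equals the given concentration.
pOH = -log10([OH-]) = -log10(0.6554) = 0.183494
pH = 14 - pOH = 14 - 0.183494
pH = 13.816506, rounded to 4 dp:

13.8165


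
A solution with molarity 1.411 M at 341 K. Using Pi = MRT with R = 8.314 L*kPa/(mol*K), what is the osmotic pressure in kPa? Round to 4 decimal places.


Osmotic pressure (van't Hoff): Pi = M*R*T.
RT = 8.314 * 341 = 2835.074
Pi = 1.411 * 2835.074
Pi = 4000.289414 kPa, rounded to 4 dp:

4000.2894 kPa


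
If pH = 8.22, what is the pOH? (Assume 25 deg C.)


At 25 deg C, pH + pOH = 14.
pOH = 14 - pH = 14 - 8.22
pOH = 5.78:

5.78


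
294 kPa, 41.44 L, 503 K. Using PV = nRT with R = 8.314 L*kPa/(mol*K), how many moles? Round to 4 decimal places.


PV = nRT, solve for n = PV / (RT).
PV = 294 * 41.44 = 12183.36
RT = 8.314 * 503 = 4181.942
n = 12183.36 / 4181.942
n = 2.91332591 mol, rounded to 4 dp:

2.9133 mol


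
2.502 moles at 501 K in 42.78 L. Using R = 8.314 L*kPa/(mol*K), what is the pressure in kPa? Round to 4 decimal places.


PV = nRT, solve for P = nRT / V.
nRT = 2.502 * 8.314 * 501 = 10421.6156
P = 10421.6156 / 42.78
P = 243.60952782 kPa, rounded to 4 dp:

243.6095 kPa


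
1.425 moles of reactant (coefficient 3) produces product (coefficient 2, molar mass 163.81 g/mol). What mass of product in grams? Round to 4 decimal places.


Use the coefficient ratio to convert reactant moles to product moles, then multiply by the product's molar mass.
moles_P = moles_R * (coeff_P / coeff_R) = 1.425 * (2/3) = 0.95
mass_P = moles_P * M_P = 0.95 * 163.81
mass_P = 155.6195 g, rounded to 4 dp:

155.6195 g


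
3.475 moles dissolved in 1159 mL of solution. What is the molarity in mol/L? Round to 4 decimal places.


Convert volume to liters: V_L = V_mL / 1000.
V_L = 1159 / 1000 = 1.159 L
M = n / V_L = 3.475 / 1.159
M = 2.99827437 mol/L, rounded to 4 dp:

2.9983 mol/L


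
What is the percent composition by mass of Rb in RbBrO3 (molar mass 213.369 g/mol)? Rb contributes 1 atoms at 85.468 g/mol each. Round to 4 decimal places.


pct = 100 * (n_elem * M_elem) / M_total
mass_contribution = 1 * 85.468 = 85.468 g/mol
pct = 100 * 85.468 / 213.369
pct = 40.05642807 %, rounded to 4 dp:

40.0564 %


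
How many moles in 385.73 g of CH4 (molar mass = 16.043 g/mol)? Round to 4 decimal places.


n = mass / M
n = 385.73 / 16.043
n = 24.04350807 mol, rounded to 4 dp:

24.0435 mol


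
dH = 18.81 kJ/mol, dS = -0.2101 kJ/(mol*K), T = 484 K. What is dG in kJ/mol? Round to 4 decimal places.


Gibbs: dG = dH - T*dS (consistent units, dS already in kJ/(mol*K)).
T*dS = 484 * -0.2101 = -101.6884
dG = 18.81 - (-101.6884)
dG = 120.4984 kJ/mol, rounded to 4 dp:

120.4984 kJ/mol


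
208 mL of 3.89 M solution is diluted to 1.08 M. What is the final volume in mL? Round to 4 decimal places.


Dilution: M1*V1 = M2*V2, solve for V2.
V2 = M1*V1 / M2
V2 = 3.89 * 208 / 1.08
V2 = 809.12 / 1.08
V2 = 749.18518519 mL, rounded to 4 dp:

749.1852 mL


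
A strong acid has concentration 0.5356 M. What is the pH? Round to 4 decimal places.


A strong acid dissociates completely, so [H+] equals the given concentration.
pH = -log10([H+]) = -log10(0.5356)
pH = 0.27115943, rounded to 4 dp:

0.2712


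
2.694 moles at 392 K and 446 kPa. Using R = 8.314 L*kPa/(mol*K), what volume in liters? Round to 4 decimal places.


PV = nRT, solve for V = nRT / P.
nRT = 2.694 * 8.314 * 392 = 8779.9831
V = 8779.9831 / 446
V = 19.68606076 L, rounded to 4 dp:

19.6861 L


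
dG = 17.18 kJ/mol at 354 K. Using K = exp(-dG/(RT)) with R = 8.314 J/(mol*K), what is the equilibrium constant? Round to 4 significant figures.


dG is in kJ/mol; multiply by 1000 to match R in J/(mol*K).
RT = 8.314 * 354 = 2943.156 J/mol
exponent = -dG*1000 / (RT) = -(17.18*1000) / 2943.156 = -5.83727128
K = exp(-5.83727128)
K = 0.0029167909, rounded to 4 significant figures:

0.002917


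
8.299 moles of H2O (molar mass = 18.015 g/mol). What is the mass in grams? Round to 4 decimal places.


mass = n * M
mass = 8.299 * 18.015
mass = 149.506485 g, rounded to 4 dp:

149.5065 g


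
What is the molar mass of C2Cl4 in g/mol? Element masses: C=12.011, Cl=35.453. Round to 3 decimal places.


M = sum(count * atomic_mass) over atoms.
M = 2*12.011 + 4*35.453
M = 24.022 + 141.812
M = 165.834 g/mol, rounded to 3 dp:

165.834 g/mol


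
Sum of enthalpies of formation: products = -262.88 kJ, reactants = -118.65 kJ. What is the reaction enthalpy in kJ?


dH_rxn = sum(dH_f products) - sum(dH_f reactants)
dH_rxn = -262.88 - (-118.65)
dH_rxn = -144.23 kJ:

-144.23 kJ


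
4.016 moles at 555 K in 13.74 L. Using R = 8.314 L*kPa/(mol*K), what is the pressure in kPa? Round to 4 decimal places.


PV = nRT, solve for P = nRT / V.
nRT = 4.016 * 8.314 * 555 = 18530.9083
P = 18530.9083 / 13.74
P = 1348.68328239 kPa, rounded to 4 dp:

1348.6833 kPa


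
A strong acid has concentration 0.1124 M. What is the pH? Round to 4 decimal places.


A strong acid dissociates completely, so [H+] equals the given concentration.
pH = -log10([H+]) = -log10(0.1124)
pH = 0.94923369, rounded to 4 dp:

0.9492


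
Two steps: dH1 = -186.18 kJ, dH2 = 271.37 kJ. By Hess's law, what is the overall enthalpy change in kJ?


Hess's law: enthalpy is a state function, so add the step enthalpies.
dH_total = dH1 + dH2 = -186.18 + (271.37)
dH_total = 85.19 kJ:

85.19 kJ


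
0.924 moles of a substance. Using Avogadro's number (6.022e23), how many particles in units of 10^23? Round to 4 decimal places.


N = n * NA, then divide by 1e23 for the requested units.
N / 1e23 = n * 6.022
N / 1e23 = 0.924 * 6.022
N / 1e23 = 5.564328, rounded to 4 dp:

5.5643


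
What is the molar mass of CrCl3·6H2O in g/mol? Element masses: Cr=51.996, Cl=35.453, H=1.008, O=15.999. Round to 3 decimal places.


M = sum(count * atomic_mass) over atoms.
M = 1*51.996 + 3*35.453 + 12*1.008 + 6*15.999
M = 51.996 + 106.359 + 12.096 + 95.994
M = 266.445 g/mol, rounded to 3 dp:

266.445 g/mol


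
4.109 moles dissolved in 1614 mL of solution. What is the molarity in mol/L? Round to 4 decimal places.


Convert volume to liters: V_L = V_mL / 1000.
V_L = 1614 / 1000 = 1.614 L
M = n / V_L = 4.109 / 1.614
M = 2.54584882 mol/L, rounded to 4 dp:

2.5458 mol/L


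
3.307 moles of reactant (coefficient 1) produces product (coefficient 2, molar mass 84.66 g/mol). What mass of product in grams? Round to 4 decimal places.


Use the coefficient ratio to convert reactant moles to product moles, then multiply by the product's molar mass.
moles_P = moles_R * (coeff_P / coeff_R) = 3.307 * (2/1) = 6.614
mass_P = moles_P * M_P = 6.614 * 84.66
mass_P = 559.94124 g, rounded to 4 dp:

559.9412 g


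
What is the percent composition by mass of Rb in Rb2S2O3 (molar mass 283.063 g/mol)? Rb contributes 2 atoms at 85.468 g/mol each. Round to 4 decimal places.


pct = 100 * (n_elem * M_elem) / M_total
mass_contribution = 2 * 85.468 = 170.936 g/mol
pct = 100 * 170.936 / 283.063
pct = 60.38797017 %, rounded to 4 dp:

60.3880 %


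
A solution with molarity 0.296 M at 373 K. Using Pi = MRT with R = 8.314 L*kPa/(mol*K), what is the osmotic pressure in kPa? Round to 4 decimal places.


Osmotic pressure (van't Hoff): Pi = M*R*T.
RT = 8.314 * 373 = 3101.122
Pi = 0.296 * 3101.122
Pi = 917.932112 kPa, rounded to 4 dp:

917.9321 kPa


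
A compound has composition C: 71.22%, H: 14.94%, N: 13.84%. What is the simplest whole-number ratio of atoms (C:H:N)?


Assume 100 g of compound, divide each mass% by atomic mass to get moles, then normalize by the smallest to get a raw atom ratio.
Moles per 100 g: C: 71.22/12.011 = 5.9296, H: 14.94/1.008 = 14.8214, N: 13.84/14.007 = 0.9881
Raw ratio (divide by min = 0.9881): C: 6.001, H: 15.0, N: 1.0
Multiply by 1 to clear fractions: C: 6.001 ~= 6, H: 15.0 ~= 15, N: 1.0 ~= 1
Reduce by GCD to get the simplest whole-number ratio:

6:15:1


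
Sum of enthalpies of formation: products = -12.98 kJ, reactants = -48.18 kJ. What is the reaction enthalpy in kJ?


dH_rxn = sum(dH_f products) - sum(dH_f reactants)
dH_rxn = -12.98 - (-48.18)
dH_rxn = 35.2 kJ:

35.20 kJ


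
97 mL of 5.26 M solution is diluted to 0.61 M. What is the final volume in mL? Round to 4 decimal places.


Dilution: M1*V1 = M2*V2, solve for V2.
V2 = M1*V1 / M2
V2 = 5.26 * 97 / 0.61
V2 = 510.22 / 0.61
V2 = 836.42622951 mL, rounded to 4 dp:

836.4262 mL


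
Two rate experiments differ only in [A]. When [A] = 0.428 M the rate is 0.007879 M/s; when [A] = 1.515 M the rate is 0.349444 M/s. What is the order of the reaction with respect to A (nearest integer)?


Rate is proportional to [A]^n, so rate2/rate1 = ([A]2/[A]1)^n. Take logs to solve for n.
rate2/rate1 = 0.349444 / 0.007879 = 44.3513
[A]2/[A]1 = 1.515 / 0.428 = 3.5397
n = ln(44.3513) / ln(3.5397) = 3.0
Nearest integer order:

3


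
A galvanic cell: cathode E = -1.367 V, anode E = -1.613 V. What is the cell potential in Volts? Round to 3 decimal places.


Standard cell potential: E_cell = E_cathode - E_anode.
E_cell = -1.367 - (-1.613)
E_cell = 0.246 V, rounded to 3 dp:

0.246 V


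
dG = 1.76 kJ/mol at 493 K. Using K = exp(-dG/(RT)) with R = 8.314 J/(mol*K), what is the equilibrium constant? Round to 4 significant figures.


dG is in kJ/mol; multiply by 1000 to match R in J/(mol*K).
RT = 8.314 * 493 = 4098.802 J/mol
exponent = -dG*1000 / (RT) = -(1.76*1000) / 4098.802 = -0.42939376
K = exp(-0.42939376)
K = 0.65090358, rounded to 4 significant figures:

0.6509


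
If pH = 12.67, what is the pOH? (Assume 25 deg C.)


At 25 deg C, pH + pOH = 14.
pOH = 14 - pH = 14 - 12.67
pOH = 1.33:

1.33


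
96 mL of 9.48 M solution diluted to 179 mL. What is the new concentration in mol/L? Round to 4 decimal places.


Dilution: M1*V1 = M2*V2, solve for M2.
M2 = M1*V1 / V2
M2 = 9.48 * 96 / 179
M2 = 910.08 / 179
M2 = 5.08424581 mol/L, rounded to 4 dp:

5.0842 mol/L


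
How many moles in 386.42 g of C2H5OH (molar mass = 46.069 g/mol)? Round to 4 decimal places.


n = mass / M
n = 386.42 / 46.069
n = 8.387853 mol, rounded to 4 dp:

8.3879 mol


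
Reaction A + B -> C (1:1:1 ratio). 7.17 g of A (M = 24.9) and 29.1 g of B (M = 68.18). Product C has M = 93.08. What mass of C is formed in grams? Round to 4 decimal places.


Find moles of each reactant; the smaller value is the limiting reagent in a 1:1:1 reaction, so moles_C equals moles of the limiter.
n_A = mass_A / M_A = 7.17 / 24.9 = 0.287952 mol
n_B = mass_B / M_B = 29.1 / 68.18 = 0.426811 mol
Limiting reagent: A (smaller), n_limiting = 0.287952 mol
mass_C = n_limiting * M_C = 0.287952 * 93.08
mass_C = 26.80257216 g, rounded to 4 dp:

26.8026 g


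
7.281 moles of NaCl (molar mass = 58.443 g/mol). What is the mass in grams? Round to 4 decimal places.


mass = n * M
mass = 7.281 * 58.443
mass = 425.523483 g, rounded to 4 dp:

425.5235 g


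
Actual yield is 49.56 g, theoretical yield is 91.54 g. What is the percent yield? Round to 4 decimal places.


% yield = 100 * actual / theoretical
% yield = 100 * 49.56 / 91.54
% yield = 54.14026655 %, rounded to 4 dp:

54.1403 %


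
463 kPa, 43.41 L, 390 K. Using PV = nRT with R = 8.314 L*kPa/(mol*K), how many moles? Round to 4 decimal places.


PV = nRT, solve for n = PV / (RT).
PV = 463 * 43.41 = 20098.83
RT = 8.314 * 390 = 3242.46
n = 20098.83 / 3242.46
n = 6.19863622 mol, rounded to 4 dp:

6.1986 mol


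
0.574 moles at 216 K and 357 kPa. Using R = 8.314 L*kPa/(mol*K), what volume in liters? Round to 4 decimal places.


PV = nRT, solve for V = nRT / P.
nRT = 0.574 * 8.314 * 216 = 1030.803
V = 1030.803 / 357
V = 2.88740336 L, rounded to 4 dp:

2.8874 L


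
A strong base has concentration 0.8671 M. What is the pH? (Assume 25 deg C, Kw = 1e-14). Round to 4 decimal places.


A strong base dissociates completely, so [OH-] equals the given concentration.
pOH = -log10([OH-]) = -log10(0.8671) = 0.061931
pH = 14 - pOH = 14 - 0.061931
pH = 13.938069, rounded to 4 dp:

13.9381


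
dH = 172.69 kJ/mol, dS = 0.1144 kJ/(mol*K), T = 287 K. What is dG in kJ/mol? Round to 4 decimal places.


Gibbs: dG = dH - T*dS (consistent units, dS already in kJ/(mol*K)).
T*dS = 287 * 0.1144 = 32.8328
dG = 172.69 - (32.8328)
dG = 139.8572 kJ/mol, rounded to 4 dp:

139.8572 kJ/mol


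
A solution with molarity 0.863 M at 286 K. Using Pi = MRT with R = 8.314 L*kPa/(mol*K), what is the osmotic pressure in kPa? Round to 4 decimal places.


Osmotic pressure (van't Hoff): Pi = M*R*T.
RT = 8.314 * 286 = 2377.804
Pi = 0.863 * 2377.804
Pi = 2052.044852 kPa, rounded to 4 dp:

2052.0449 kPa


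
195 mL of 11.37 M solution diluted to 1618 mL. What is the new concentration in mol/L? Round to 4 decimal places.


Dilution: M1*V1 = M2*V2, solve for M2.
M2 = M1*V1 / V2
M2 = 11.37 * 195 / 1618
M2 = 2217.15 / 1618
M2 = 1.37030284 mol/L, rounded to 4 dp:

1.3703 mol/L


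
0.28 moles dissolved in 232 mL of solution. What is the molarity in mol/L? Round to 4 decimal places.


Convert volume to liters: V_L = V_mL / 1000.
V_L = 232 / 1000 = 0.232 L
M = n / V_L = 0.28 / 0.232
M = 1.20689655 mol/L, rounded to 4 dp:

1.2069 mol/L


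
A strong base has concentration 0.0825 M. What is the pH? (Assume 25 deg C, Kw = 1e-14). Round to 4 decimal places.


A strong base dissociates completely, so [OH-] equals the given concentration.
pOH = -log10([OH-]) = -log10(0.0825) = 1.083546
pH = 14 - pOH = 14 - 1.083546
pH = 12.916454, rounded to 4 dp:

12.9165


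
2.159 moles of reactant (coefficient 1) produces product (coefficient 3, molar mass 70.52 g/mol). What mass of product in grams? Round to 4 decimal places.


Use the coefficient ratio to convert reactant moles to product moles, then multiply by the product's molar mass.
moles_P = moles_R * (coeff_P / coeff_R) = 2.159 * (3/1) = 6.477
mass_P = moles_P * M_P = 6.477 * 70.52
mass_P = 456.75804 g, rounded to 4 dp:

456.7580 g


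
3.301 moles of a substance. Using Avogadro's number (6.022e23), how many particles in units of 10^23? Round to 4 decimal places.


N = n * NA, then divide by 1e23 for the requested units.
N / 1e23 = n * 6.022
N / 1e23 = 3.301 * 6.022
N / 1e23 = 19.878622, rounded to 4 dp:

19.8786


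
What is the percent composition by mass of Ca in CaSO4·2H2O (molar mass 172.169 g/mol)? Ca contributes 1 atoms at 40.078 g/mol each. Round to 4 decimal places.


pct = 100 * (n_elem * M_elem) / M_total
mass_contribution = 1 * 40.078 = 40.078 g/mol
pct = 100 * 40.078 / 172.169
pct = 23.27829052 %, rounded to 4 dp:

23.2783 %


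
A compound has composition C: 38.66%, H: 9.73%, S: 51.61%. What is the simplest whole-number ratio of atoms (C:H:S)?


Assume 100 g of compound, divide each mass% by atomic mass to get moles, then normalize by the smallest to get a raw atom ratio.
Moles per 100 g: C: 38.66/12.011 = 3.2187, H: 9.73/1.008 = 9.6528, S: 51.61/32.065 = 1.6095
Raw ratio (divide by min = 1.6095): C: 2.0, H: 5.997, S: 1.0
Multiply by 1 to clear fractions: C: 2.0 ~= 2, H: 5.997 ~= 6, S: 1.0 ~= 1
Reduce by GCD to get the simplest whole-number ratio:

2:6:1


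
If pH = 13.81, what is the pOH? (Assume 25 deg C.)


At 25 deg C, pH + pOH = 14.
pOH = 14 - pH = 14 - 13.81
pOH = 0.19:

0.19


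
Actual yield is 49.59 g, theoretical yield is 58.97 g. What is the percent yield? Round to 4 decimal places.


% yield = 100 * actual / theoretical
% yield = 100 * 49.59 / 58.97
% yield = 84.09360692 %, rounded to 4 dp:

84.0936 %


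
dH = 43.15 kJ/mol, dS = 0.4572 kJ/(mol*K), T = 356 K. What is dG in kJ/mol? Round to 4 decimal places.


Gibbs: dG = dH - T*dS (consistent units, dS already in kJ/(mol*K)).
T*dS = 356 * 0.4572 = 162.7632
dG = 43.15 - (162.7632)
dG = -119.6132 kJ/mol, rounded to 4 dp:

-119.6132 kJ/mol


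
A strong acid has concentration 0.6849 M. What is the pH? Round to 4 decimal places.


A strong acid dissociates completely, so [H+] equals the given concentration.
pH = -log10([H+]) = -log10(0.6849)
pH = 0.16437283, rounded to 4 dp:

0.1644


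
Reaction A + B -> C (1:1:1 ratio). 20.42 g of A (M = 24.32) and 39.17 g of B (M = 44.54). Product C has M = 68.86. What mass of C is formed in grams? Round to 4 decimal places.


Find moles of each reactant; the smaller value is the limiting reagent in a 1:1:1 reaction, so moles_C equals moles of the limiter.
n_A = mass_A / M_A = 20.42 / 24.32 = 0.839638 mol
n_B = mass_B / M_B = 39.17 / 44.54 = 0.879434 mol
Limiting reagent: A (smaller), n_limiting = 0.839638 mol
mass_C = n_limiting * M_C = 0.839638 * 68.86
mass_C = 57.81747268 g, rounded to 4 dp:

57.8175 g


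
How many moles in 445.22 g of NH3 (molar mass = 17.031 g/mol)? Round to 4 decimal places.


n = mass / M
n = 445.22 / 17.031
n = 26.14174153 mol, rounded to 4 dp:

26.1417 mol


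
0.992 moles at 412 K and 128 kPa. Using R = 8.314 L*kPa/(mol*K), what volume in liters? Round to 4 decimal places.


PV = nRT, solve for V = nRT / P.
nRT = 0.992 * 8.314 * 412 = 3397.9651
V = 3397.9651 / 128
V = 26.54660234 L, rounded to 4 dp:

26.5466 L


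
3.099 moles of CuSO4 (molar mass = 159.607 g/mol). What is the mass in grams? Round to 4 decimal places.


mass = n * M
mass = 3.099 * 159.607
mass = 494.622093 g, rounded to 4 dp:

494.6221 g


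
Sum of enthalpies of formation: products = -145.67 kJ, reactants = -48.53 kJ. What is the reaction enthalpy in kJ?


dH_rxn = sum(dH_f products) - sum(dH_f reactants)
dH_rxn = -145.67 - (-48.53)
dH_rxn = -97.14 kJ:

-97.14 kJ


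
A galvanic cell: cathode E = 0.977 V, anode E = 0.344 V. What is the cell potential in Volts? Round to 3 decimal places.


Standard cell potential: E_cell = E_cathode - E_anode.
E_cell = 0.977 - (0.344)
E_cell = 0.633 V, rounded to 3 dp:

0.633 V


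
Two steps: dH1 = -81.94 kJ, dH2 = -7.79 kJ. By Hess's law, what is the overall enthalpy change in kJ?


Hess's law: enthalpy is a state function, so add the step enthalpies.
dH_total = dH1 + dH2 = -81.94 + (-7.79)
dH_total = -89.73 kJ:

-89.73 kJ


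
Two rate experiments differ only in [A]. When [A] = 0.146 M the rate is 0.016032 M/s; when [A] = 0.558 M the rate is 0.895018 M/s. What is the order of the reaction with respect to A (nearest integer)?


Rate is proportional to [A]^n, so rate2/rate1 = ([A]2/[A]1)^n. Take logs to solve for n.
rate2/rate1 = 0.895018 / 0.016032 = 55.827
[A]2/[A]1 = 0.558 / 0.146 = 3.8219
n = ln(55.827) / ln(3.8219) = 3.0
Nearest integer order:

3


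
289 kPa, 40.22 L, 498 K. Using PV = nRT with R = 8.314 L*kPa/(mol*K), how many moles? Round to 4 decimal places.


PV = nRT, solve for n = PV / (RT).
PV = 289 * 40.22 = 11623.58
RT = 8.314 * 498 = 4140.372
n = 11623.58 / 4140.372
n = 2.80737576 mol, rounded to 4 dp:

2.8074 mol


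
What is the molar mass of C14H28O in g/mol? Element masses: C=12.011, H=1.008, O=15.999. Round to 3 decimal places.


M = sum(count * atomic_mass) over atoms.
M = 14*12.011 + 28*1.008 + 1*15.999
M = 168.154 + 28.224 + 15.999
M = 212.377 g/mol, rounded to 3 dp:

212.377 g/mol


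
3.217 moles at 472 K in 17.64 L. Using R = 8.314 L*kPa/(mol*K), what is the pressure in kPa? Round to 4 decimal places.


PV = nRT, solve for P = nRT / V.
nRT = 3.217 * 8.314 * 472 = 12624.1771
P = 12624.1771 / 17.64
P = 715.65629819 kPa, rounded to 4 dp:

715.6563 kPa


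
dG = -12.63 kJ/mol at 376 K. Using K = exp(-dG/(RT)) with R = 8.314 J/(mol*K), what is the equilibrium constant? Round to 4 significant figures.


dG is in kJ/mol; multiply by 1000 to match R in J/(mol*K).
RT = 8.314 * 376 = 3126.064 J/mol
exponent = -dG*1000 / (RT) = -(-12.63*1000) / 3126.064 = 4.04022438
K = exp(4.04022438)
K = 56.839095, rounded to 4 significant figures:

56.84


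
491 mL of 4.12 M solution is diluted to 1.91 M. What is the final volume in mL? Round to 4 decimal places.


Dilution: M1*V1 = M2*V2, solve for V2.
V2 = M1*V1 / M2
V2 = 4.12 * 491 / 1.91
V2 = 2022.92 / 1.91
V2 = 1059.12041885 mL, rounded to 4 dp:

1059.1204 mL


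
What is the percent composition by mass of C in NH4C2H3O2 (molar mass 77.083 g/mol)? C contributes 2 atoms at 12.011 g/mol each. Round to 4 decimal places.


pct = 100 * (n_elem * M_elem) / M_total
mass_contribution = 2 * 12.011 = 24.022 g/mol
pct = 100 * 24.022 / 77.083
pct = 31.16381044 %, rounded to 4 dp:

31.1638 %


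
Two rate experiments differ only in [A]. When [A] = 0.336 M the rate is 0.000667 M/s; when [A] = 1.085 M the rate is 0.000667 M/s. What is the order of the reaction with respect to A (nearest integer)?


Rate is proportional to [A]^n, so rate2/rate1 = ([A]2/[A]1)^n. Take logs to solve for n.
rate2/rate1 = 0.000667 / 0.000667 = 1.0
[A]2/[A]1 = 1.085 / 0.336 = 3.2292
n = ln(1.0) / ln(3.2292) = 0.0
Nearest integer order:

0


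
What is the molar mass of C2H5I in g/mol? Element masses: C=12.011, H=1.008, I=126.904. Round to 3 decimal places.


M = sum(count * atomic_mass) over atoms.
M = 2*12.011 + 5*1.008 + 1*126.904
M = 24.022 + 5.04 + 126.904
M = 155.966 g/mol, rounded to 3 dp:

155.966 g/mol


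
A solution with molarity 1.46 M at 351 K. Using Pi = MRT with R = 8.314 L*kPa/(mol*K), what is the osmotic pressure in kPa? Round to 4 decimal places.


Osmotic pressure (van't Hoff): Pi = M*R*T.
RT = 8.314 * 351 = 2918.214
Pi = 1.46 * 2918.214
Pi = 4260.59244 kPa, rounded to 4 dp:

4260.5924 kPa


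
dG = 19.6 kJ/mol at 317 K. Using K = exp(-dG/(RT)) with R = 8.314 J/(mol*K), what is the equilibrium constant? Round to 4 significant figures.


dG is in kJ/mol; multiply by 1000 to match R in J/(mol*K).
RT = 8.314 * 317 = 2635.538 J/mol
exponent = -dG*1000 / (RT) = -(19.6*1000) / 2635.538 = -7.43681176
K = exp(-7.43681176)
K = 0.00058916059, rounded to 4 significant figures:

0.0005892


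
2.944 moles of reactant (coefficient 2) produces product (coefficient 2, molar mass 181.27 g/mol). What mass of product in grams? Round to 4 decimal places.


Use the coefficient ratio to convert reactant moles to product moles, then multiply by the product's molar mass.
moles_P = moles_R * (coeff_P / coeff_R) = 2.944 * (2/2) = 2.944
mass_P = moles_P * M_P = 2.944 * 181.27
mass_P = 533.65888 g, rounded to 4 dp:

533.6589 g


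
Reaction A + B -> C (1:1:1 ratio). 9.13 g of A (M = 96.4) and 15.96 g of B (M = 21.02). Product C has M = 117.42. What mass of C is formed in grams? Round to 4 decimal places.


Find moles of each reactant; the smaller value is the limiting reagent in a 1:1:1 reaction, so moles_C equals moles of the limiter.
n_A = mass_A / M_A = 9.13 / 96.4 = 0.09471 mol
n_B = mass_B / M_B = 15.96 / 21.02 = 0.759277 mol
Limiting reagent: A (smaller), n_limiting = 0.09471 mol
mass_C = n_limiting * M_C = 0.09471 * 117.42
mass_C = 11.1208482 g, rounded to 4 dp:

11.1208 g
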